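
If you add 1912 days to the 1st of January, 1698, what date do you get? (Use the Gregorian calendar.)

+365 (one year) → Jan 1, 1699 (1547 left).
+365 (one year) → Jan 1, 1700 (1182 left).
+365 (one year) → Jan 1, 1701 (817 left).
+365 (one year) → Jan 1, 1702 (452 left).
+365 (one year) → Jan 1, 1703 (87 left).
Jan has 31 days: +31 → Feb 1, 1703 (56 left).
Feb has 28 days: +28 → Mar 1, 1703 (28 left).
+28 → Mar 29, 1703.

March 29, 1703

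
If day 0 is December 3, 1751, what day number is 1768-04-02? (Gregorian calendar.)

Dec 3, 1751 → Dec 3, 1752: 366 days (Feb 29, 1752 is in that span).
Dec 3, 1752 → Dec 3, 1753: 365 days.
Dec 3, 1753 → Dec 3, 1754: 365 days.
Dec 3, 1754 → Dec 3, 1755: 365 days.
Dec 3, 1755 → Dec 3, 1756: 366 days (Feb 29, 1756 is in that span).
Dec 3, 1756 → Dec 3, 1757: 365 days.
Dec 3, 1757 → Dec 3, 1758: 365 days.
Dec 3, 1758 → Dec 3, 1759: 365 days.
Dec 3, 1759 → Dec 3, 1760: 366 days (Feb 29, 1760 is in that span).
Dec 3, 1760 → Dec 3, 1761: 365 days.
Dec 3, 1761 → Dec 3, 1762: 365 days.
Dec 3, 1762 → Dec 3, 1763: 365 days.
Dec 3, 1763 → Dec 3, 1764: 366 days (Feb 29, 1764 is in that span).
Dec 3, 1764 → Dec 3, 1765: 365 days.
Dec 3, 1765 → Dec 3, 1766: 365 days.
Dec 3, 1766 → Dec 3, 1767: 365 days.
Dec 3, 1767 → Jan 3, 1768: 31 days (December has 31).
Jan 3, 1768 → Feb 3, 1768: 31 days (January has 31).
Feb 3, 1768 → Mar 3, 1768: 29 days (February has 29).
Mar 3, 1768 → Apr 2, 1768: 30 days.
Total: 5965 days.

5965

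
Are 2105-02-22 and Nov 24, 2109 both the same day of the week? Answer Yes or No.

Yes

From Feb 22, 2105 to Nov 24, 2109 is 1736 days.
1736 mod 7 = 0, so they are the same weekday.
(Feb 22, 2105 is a Sunday; Nov 24, 2109 is a Sunday.)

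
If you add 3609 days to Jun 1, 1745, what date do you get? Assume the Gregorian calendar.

April 19, 1755

+365 (one year) → Jun 1, 1746 (3244 left).
+365 (one year) → Jun 1, 1747 (2879 left).
+366 (one year; includes Feb 29, 1748) → Jun 1, 1748 (2513 left).
+365 (one year) → Jun 1, 1749 (2148 left).
+365 (one year) → Jun 1, 1750 (1783 left).
+365 (one year) → Jun 1, 1751 (1418 left).
+366 (one year; includes Feb 29, 1752) → Jun 1, 1752 (1052 left).
+365 (one year) → Jun 1, 1753 (687 left).
+365 (one year) → Jun 1, 1754 (322 left).
Jun has 30 days: +30 → Jul 1, 1754 (292 left).
Jul has 31 days: +31 → Aug 1, 1754 (261 left).
Aug has 31 days: +31 → Sep 1, 1754 (230 left).
Sep has 30 days: +30 → Oct 1, 1754 (200 left).
Oct has 31 days: +31 → Nov 1, 1754 (169 left).
Nov has 30 days: +30 → Dec 1, 1754 (139 left).
Dec has 31 days: +31 → Jan 1, 1755 (108 left).
Jan has 31 days: +31 → Feb 1, 1755 (77 left).
Feb has 28 days: +28 → Mar 1, 1755 (49 left).
Mar has 31 days: +31 → Apr 1, 1755 (18 left).
+18 → Apr 19, 1755.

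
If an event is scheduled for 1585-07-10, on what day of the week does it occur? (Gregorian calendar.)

Wednesday

Doomsday rule: the anchor day for the 1500s is Wednesday. For year 85: 85÷12 = 7 r 1, and 1÷4 = 0, so 7+1+0 = 8.
Wednesday + 8 ≡ Thursday — that's 1585's doomsday.
In July the doomsday date is Jul 11.
Jul 10 is 1 day before Jul 11; 1 mod 7 = 1, so Thursday − 1 = Wednesday.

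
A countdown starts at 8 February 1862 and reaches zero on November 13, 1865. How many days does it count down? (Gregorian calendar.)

1374

Feb 8, 1862 → Feb 8, 1863: 365 days.
Feb 8, 1863 → Feb 8, 1864: 365 days.
Feb 8, 1864 → Feb 8, 1865: 366 days (Feb 29, 1864 is in that span).
Feb 8, 1865 → Mar 8, 1865: 28 days (February has 28).
Mar 8, 1865 → Apr 8, 1865: 31 days (March has 31).
Apr 8, 1865 → May 8, 1865: 30 days (April has 30).
May 8, 1865 → Jun 8, 1865: 31 days (May has 31).
Jun 8, 1865 → Jul 8, 1865: 30 days (June has 30).
Jul 8, 1865 → Aug 8, 1865: 31 days (July has 31).
Aug 8, 1865 → Sep 8, 1865: 31 days (August has 31).
Sep 8, 1865 → Oct 8, 1865: 30 days (September has 30).
Oct 8, 1865 → Nov 8, 1865: 31 days (October has 31).
Nov 8, 1865 → Nov 13, 1865: 5 days.
Total: 1374 days.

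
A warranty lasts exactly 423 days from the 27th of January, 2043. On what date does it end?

March 25, 2044

+365 (one year) → Jan 27, 2044 (58 left).
Jan has 31 days: +5 → Feb 1, 2044 (53 left).
Feb has 29 days: +29 → Mar 1, 2044 (24 left).
+24 → Mar 25, 2044.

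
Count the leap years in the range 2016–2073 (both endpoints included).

15

Multiples of 4 in [2016,2073]: 15.
Of those, multiples of 100: 0 (not leap unless ÷400).
Multiples of 400: 0.
Leap years = 15 − 0 + 0 = 15.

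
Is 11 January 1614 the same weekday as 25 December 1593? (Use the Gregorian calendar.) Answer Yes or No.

Yes

From Dec 25, 1593 to Jan 11, 1614 is 7322 days.
7322 mod 7 = 0, so they are the same weekday.
(Dec 25, 1593 is a Saturday; Jan 11, 1614 is a Saturday.)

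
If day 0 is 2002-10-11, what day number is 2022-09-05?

7269

Oct 11, 2002 → Oct 11, 2003: 365 days.
Oct 11, 2003 → Oct 11, 2004: 366 days (Feb 29, 2004 is in that span).
Oct 11, 2004 → Oct 11, 2005: 365 days.
Oct 11, 2005 → Oct 11, 2006: 365 days.
Oct 11, 2006 → Oct 11, 2007: 365 days.
Oct 11, 2007 → Oct 11, 2008: 366 days (Feb 29, 2008 is in that span).
Oct 11, 2008 → Oct 11, 2009: 365 days.
Oct 11, 2009 → Oct 11, 2010: 365 days.
Oct 11, 2010 → Oct 11, 2011: 365 days.
Oct 11, 2011 → Oct 11, 2012: 366 days (Feb 29, 2012 is in that span).
Oct 11, 2012 → Oct 11, 2013: 365 days.
Oct 11, 2013 → Oct 11, 2014: 365 days.
Oct 11, 2014 → Oct 11, 2015: 365 days.
Oct 11, 2015 → Oct 11, 2016: 366 days (Feb 29, 2016 is in that span).
Oct 11, 2016 → Oct 11, 2017: 365 days.
Oct 11, 2017 → Oct 11, 2018: 365 days.
Oct 11, 2018 → Oct 11, 2019: 365 days.
Oct 11, 2019 → Oct 11, 2020: 366 days (Feb 29, 2020 is in that span).
Oct 11, 2020 → Oct 11, 2021: 365 days.
Oct 11, 2021 → Nov 11, 2021: 31 days (October has 31).
Nov 11, 2021 → Dec 11, 2021: 30 days (November has 30).
Dec 11, 2021 → Jan 11, 2022: 31 days (December has 31).
Jan 11, 2022 → Feb 11, 2022: 31 days (January has 31).
Feb 11, 2022 → Mar 11, 2022: 28 days (February has 28).
Mar 11, 2022 → Apr 11, 2022: 31 days (March has 31).
Apr 11, 2022 → May 11, 2022: 30 days (April has 30).
May 11, 2022 → Jun 11, 2022: 31 days (May has 31).
Jun 11, 2022 → Jul 11, 2022: 30 days (June has 30).
Jul 11, 2022 → Aug 11, 2022: 31 days (July has 31).
Aug 11, 2022 → Sep 5, 2022: 25 days.
Total: 7269 days.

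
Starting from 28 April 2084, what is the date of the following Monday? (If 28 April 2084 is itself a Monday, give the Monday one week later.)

May 1, 2084

Apr 28, 2084 is a Friday.
From Friday to the next Monday is 3 days.
Apr 28, 2084 + 3 = May 1, 2084.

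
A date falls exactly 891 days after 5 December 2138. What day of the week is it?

First find the weekday of Dec 5, 2138. Doomsday rule: the anchor day for the 2100s is Sunday. For year 38: 38÷12 = 3 r 2, and 2÷4 = 0, so 3+2+0 = 5.
Sunday + 5 ≡ Friday — that's 2138's doomsday.
In December the doomsday date is Dec 12.
Dec 5 is 7 days before Dec 12; 7 mod 7 = 0, so Friday − 0 = Friday.
891 mod 7 = 2, so 891 days after a Friday is Friday + 2 = Sunday.

Sunday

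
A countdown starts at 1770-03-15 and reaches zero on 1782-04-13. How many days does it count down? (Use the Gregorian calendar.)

4412

Mar 15, 1770 → Mar 15, 1771: 365 days.
Mar 15, 1771 → Mar 15, 1772: 366 days (Feb 29, 1772 is in that span).
Mar 15, 1772 → Mar 15, 1773: 365 days.
Mar 15, 1773 → Mar 15, 1774: 365 days.
Mar 15, 1774 → Mar 15, 1775: 365 days.
Mar 15, 1775 → Mar 15, 1776: 366 days (Feb 29, 1776 is in that span).
Mar 15, 1776 → Mar 15, 1777: 365 days.
Mar 15, 1777 → Mar 15, 1778: 365 days.
Mar 15, 1778 → Mar 15, 1779: 365 days.
Mar 15, 1779 → Mar 15, 1780: 366 days (Feb 29, 1780 is in that span).
Mar 15, 1780 → Mar 15, 1781: 365 days.
Mar 15, 1781 → Apr 15, 1781: 31 days (March has 31).
Apr 15, 1781 → May 15, 1781: 30 days (April has 30).
May 15, 1781 → Jun 15, 1781: 31 days (May has 31).
Jun 15, 1781 → Jul 15, 1781: 30 days (June has 30).
Jul 15, 1781 → Aug 15, 1781: 31 days (July has 31).
Aug 15, 1781 → Sep 15, 1781: 31 days (August has 31).
Sep 15, 1781 → Oct 15, 1781: 30 days (September has 30).
Oct 15, 1781 → Nov 15, 1781: 31 days (October has 31).
Nov 15, 1781 → Dec 15, 1781: 30 days (November has 30).
Dec 15, 1781 → Jan 15, 1782: 31 days (December has 31).
Jan 15, 1782 → Feb 15, 1782: 31 days (January has 31).
Feb 15, 1782 → Mar 15, 1782: 28 days (February has 28).
Mar 15, 1782 → Apr 13, 1782: 29 days.
Total: 4412 days.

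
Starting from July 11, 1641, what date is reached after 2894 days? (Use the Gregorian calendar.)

June 13, 1649

+365 (one year) → Jul 11, 1642 (2529 left).
+365 (one year) → Jul 11, 1643 (2164 left).
+366 (one year; includes Feb 29, 1644) → Jul 11, 1644 (1798 left).
+365 (one year) → Jul 11, 1645 (1433 left).
+365 (one year) → Jul 11, 1646 (1068 left).
+365 (one year) → Jul 11, 1647 (703 left).
+366 (one year; includes Feb 29, 1648) → Jul 11, 1648 (337 left).
Jul has 31 days: +21 → Aug 1, 1648 (316 left).
Aug has 31 days: +31 → Sep 1, 1648 (285 left).
Sep has 30 days: +30 → Oct 1, 1648 (255 left).
Oct has 31 days: +31 → Nov 1, 1648 (224 left).
Nov has 30 days: +30 → Dec 1, 1648 (194 left).
Dec has 31 days: +31 → Jan 1, 1649 (163 left).
Jan has 31 days: +31 → Feb 1, 1649 (132 left).
Feb has 28 days: +28 → Mar 1, 1649 (104 left).
Mar has 31 days: +31 → Apr 1, 1649 (73 left).
Apr has 30 days: +30 → May 1, 1649 (43 left).
May has 31 days: +31 → Jun 1, 1649 (12 left).
+12 → Jun 13, 1649.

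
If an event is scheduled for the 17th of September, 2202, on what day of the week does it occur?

Doomsday rule: the anchor day for the 2200s is Friday. For year 02: 2÷12 = 0 r 2, and 2÷4 = 0, so 0+2+0 = 2.
Friday + 2 ≡ Sunday — that's 2202's doomsday.
In September the doomsday date is Sep 5.
Sep 17 is 12 days after Sep 5; 12 mod 7 = 5, so Sunday + 5 = Friday.

Friday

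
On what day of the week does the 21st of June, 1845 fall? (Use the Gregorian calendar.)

Doomsday rule: the anchor day for the 1800s is Friday. For year 45: 45÷12 = 3 r 9, and 9÷4 = 2, so 3+9+2 = 14.
Friday + 14 ≡ Friday — that's 1845's doomsday.
In June the doomsday date is Jun 6.
Jun 21 is 15 days after Jun 6; 15 mod 7 = 1, so Friday + 1 = Saturday.

Saturday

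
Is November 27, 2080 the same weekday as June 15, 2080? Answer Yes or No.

No

From Jun 15, 2080 to Nov 27, 2080 is 165 days.
165 mod 7 = 4, so they are different weekdays.
(Jun 15, 2080 is a Saturday; Nov 27, 2080 is a Wednesday.)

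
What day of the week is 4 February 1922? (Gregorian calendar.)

January 1, 1922 is a Sunday.
Jan 1, 1922 → Feb 1, 1922: 31 days (January has 31).
Feb 1, 1922 → Feb 4, 1922: 3 days.
Total: 34 days.
34 mod 7 = 6, so Sunday + 6 = Saturday.

Saturday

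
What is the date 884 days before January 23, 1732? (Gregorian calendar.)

August 22, 1729

−365 (one year) → Jan 23, 1731 (519 left).
−365 (one year) → Jan 23, 1730 (154 left).
−23 → Dec 31, 1729 (end of Dec, 31 days; 131 left).
−31 → Nov 30, 1729 (end of Nov, 30 days; 100 left).
−30 → Oct 31, 1729 (end of Oct, 31 days; 70 left).
−31 → Sep 30, 1729 (end of Sep, 30 days; 39 left).
−30 → Aug 31, 1729 (end of Aug, 31 days; 9 left).
−9 → Aug 22, 1729.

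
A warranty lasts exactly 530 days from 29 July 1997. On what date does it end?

+365 (one year) → Jul 29, 1998 (165 left).
Jul has 31 days: +3 → Aug 1, 1998 (162 left).
Aug has 31 days: +31 → Sep 1, 1998 (131 left).
Sep has 30 days: +30 → Oct 1, 1998 (101 left).
Oct has 31 days: +31 → Nov 1, 1998 (70 left).
Nov has 30 days: +30 → Dec 1, 1998 (40 left).
Dec has 31 days: +31 → Jan 1, 1999 (9 left).
+9 → Jan 10, 1999.

January 10, 1999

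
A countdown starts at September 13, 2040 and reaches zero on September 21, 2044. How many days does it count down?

Sep 13, 2040 → Sep 13, 2041: 365 days.
Sep 13, 2041 → Sep 13, 2042: 365 days.
Sep 13, 2042 → Sep 13, 2043: 365 days.
Sep 13, 2043 → Oct 13, 2043: 30 days (September has 30).
Oct 13, 2043 → Nov 13, 2043: 31 days (October has 31).
Nov 13, 2043 → Dec 13, 2043: 30 days (November has 30).
Dec 13, 2043 → Jan 13, 2044: 31 days (December has 31).
Jan 13, 2044 → Feb 13, 2044: 31 days (January has 31).
Feb 13, 2044 → Mar 13, 2044: 29 days (February has 29).
Mar 13, 2044 → Apr 13, 2044: 31 days (March has 31).
Apr 13, 2044 → May 13, 2044: 30 days (April has 30).
May 13, 2044 → Jun 13, 2044: 31 days (May has 31).
Jun 13, 2044 → Jul 13, 2044: 30 days (June has 30).
Jul 13, 2044 → Aug 13, 2044: 31 days (July has 31).
Aug 13, 2044 → Sep 13, 2044: 31 days (August has 31).
Sep 13, 2044 → Sep 21, 2044: 8 days.
Total: 1469 days.

1469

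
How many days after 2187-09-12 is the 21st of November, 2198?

4088

Sep 12, 2187 → Sep 12, 2188: 366 days (Feb 29, 2188 is in that span).
Sep 12, 2188 → Sep 12, 2189: 365 days.
Sep 12, 2189 → Sep 12, 2190: 365 days.
Sep 12, 2190 → Sep 12, 2191: 365 days.
Sep 12, 2191 → Sep 12, 2192: 366 days (Feb 29, 2192 is in that span).
Sep 12, 2192 → Sep 12, 2193: 365 days.
Sep 12, 2193 → Sep 12, 2194: 365 days.
Sep 12, 2194 → Sep 12, 2195: 365 days.
Sep 12, 2195 → Sep 12, 2196: 366 days (Feb 29, 2196 is in that span).
Sep 12, 2196 → Sep 12, 2197: 365 days.
Sep 12, 2197 → Sep 12, 2198: 365 days.
Sep 12, 2198 → Oct 12, 2198: 30 days (September has 30).
Oct 12, 2198 → Nov 12, 2198: 31 days (October has 31).
Nov 12, 2198 → Nov 21, 2198: 9 days.
Total: 4088 days.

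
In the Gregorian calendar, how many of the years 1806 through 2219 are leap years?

100

Multiples of 4 in [1806,2219]: 103.
Of those, multiples of 100: 4 (not leap unless ÷400).
Multiples of 400: 1.
Leap years = 103 − 4 + 1 = 100.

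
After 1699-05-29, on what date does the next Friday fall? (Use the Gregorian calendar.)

June 5, 1699

May 29, 1699 is a Friday.
From Friday to the next Friday is 7 days.
May 29, 1699 + 7 = Jun 5, 1699.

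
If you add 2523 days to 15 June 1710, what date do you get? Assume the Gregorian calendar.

+365 (one year) → Jun 15, 1711 (2158 left).
+366 (one year; includes Feb 29, 1712) → Jun 15, 1712 (1792 left).
+365 (one year) → Jun 15, 1713 (1427 left).
+365 (one year) → Jun 15, 1714 (1062 left).
+365 (one year) → Jun 15, 1715 (697 left).
+366 (one year; includes Feb 29, 1716) → Jun 15, 1716 (331 left).
Jun has 30 days: +16 → Jul 1, 1716 (315 left).
Jul has 31 days: +31 → Aug 1, 1716 (284 left).
Aug has 31 days: +31 → Sep 1, 1716 (253 left).
Sep has 30 days: +30 → Oct 1, 1716 (223 left).
Oct has 31 days: +31 → Nov 1, 1716 (192 left).
Nov has 30 days: +30 → Dec 1, 1716 (162 left).
Dec has 31 days: +31 → Jan 1, 1717 (131 left).
Jan has 31 days: +31 → Feb 1, 1717 (100 left).
Feb has 28 days: +28 → Mar 1, 1717 (72 left).
Mar has 31 days: +31 → Apr 1, 1717 (41 left).
Apr has 30 days: +30 → May 1, 1717 (11 left).
+11 → May 12, 1717.

May 12, 1717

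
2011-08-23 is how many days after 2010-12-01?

265

Dec 1, 2010 → Jan 1, 2011: 31 days (December has 31).
Jan 1, 2011 → Feb 1, 2011: 31 days (January has 31).
Feb 1, 2011 → Mar 1, 2011: 28 days (February has 28).
Mar 1, 2011 → Apr 1, 2011: 31 days (March has 31).
Apr 1, 2011 → May 1, 2011: 30 days (April has 30).
May 1, 2011 → Jun 1, 2011: 31 days (May has 31).
Jun 1, 2011 → Jul 1, 2011: 30 days (June has 30).
Jul 1, 2011 → Aug 1, 2011: 31 days (July has 31).
Aug 1, 2011 → Aug 23, 2011: 22 days.
Total: 265 days.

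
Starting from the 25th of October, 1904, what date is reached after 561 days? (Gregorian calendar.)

May 9, 1906

+365 (one year) → Oct 25, 1905 (196 left).
Oct has 31 days: +7 → Nov 1, 1905 (189 left).
Nov has 30 days: +30 → Dec 1, 1905 (159 left).
Dec has 31 days: +31 → Jan 1, 1906 (128 left).
Jan has 31 days: +31 → Feb 1, 1906 (97 left).
Feb has 28 days: +28 → Mar 1, 1906 (69 left).
Mar has 31 days: +31 → Apr 1, 1906 (38 left).
Apr has 30 days: +30 → May 1, 1906 (8 left).
+8 → May 9, 1906.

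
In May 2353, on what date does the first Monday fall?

May 4, 2353

May 1, 2353 is a Friday.
The first Monday is therefore May 4 (3 days later).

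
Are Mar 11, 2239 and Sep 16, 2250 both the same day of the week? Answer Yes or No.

Yes

From Mar 11, 2239 to Sep 16, 2250 is 4207 days.
4207 mod 7 = 0, so they are the same weekday.
(Mar 11, 2239 is a Monday; Sep 16, 2250 is a Monday.)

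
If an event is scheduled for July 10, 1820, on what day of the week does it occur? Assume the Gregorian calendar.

Doomsday rule: the anchor day for the 1800s is Friday. For year 20: 20÷12 = 1 r 8, and 8÷4 = 2, so 1+8+2 = 11.
Friday + 11 ≡ Tuesday — that's 1820's doomsday.
In July the doomsday date is Jul 11.
Jul 10 is 1 day before Jul 11; 1 mod 7 = 1, so Tuesday − 1 = Monday.

Monday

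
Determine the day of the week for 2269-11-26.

Friday

Doomsday rule: the anchor day for the 2200s is Friday. For year 69: 69÷12 = 5 r 9, and 9÷4 = 2, so 5+9+2 = 16.
Friday + 16 ≡ Sunday — that's 2269's doomsday.
In November the doomsday date is Nov 7.
Nov 26 is 19 days after Nov 7; 19 mod 7 = 5, so Sunday + 5 = Friday.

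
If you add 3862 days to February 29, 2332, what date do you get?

+366 (one year) → Mar 1, 2333 (3496 left).
+365 (one year) → Mar 1, 2334 (3131 left).
+365 (one year) → Mar 1, 2335 (2766 left).
+366 (one year; includes Feb 29, 2336) → Mar 1, 2336 (2400 left).
+365 (one year) → Mar 1, 2337 (2035 left).
+365 (one year) → Mar 1, 2338 (1670 left).
+365 (one year) → Mar 1, 2339 (1305 left).
+366 (one year; includes Feb 29, 2340) → Mar 1, 2340 (939 left).
+365 (one year) → Mar 1, 2341 (574 left).
+365 (one year) → Mar 1, 2342 (209 left).
Mar has 31 days: +31 → Apr 1, 2342 (178 left).
Apr has 30 days: +30 → May 1, 2342 (148 left).
May has 31 days: +31 → Jun 1, 2342 (117 left).
Jun has 30 days: +30 → Jul 1, 2342 (87 left).
Jul has 31 days: +31 → Aug 1, 2342 (56 left).
Aug has 31 days: +31 → Sep 1, 2342 (25 left).
+25 → Sep 26, 2342.

September 26, 2342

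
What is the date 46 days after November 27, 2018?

Nov has 30 days: +4 → Dec 1, 2018 (42 left).
Dec has 31 days: +31 → Jan 1, 2019 (11 left).
+11 → Jan 12, 2019.

January 12, 2019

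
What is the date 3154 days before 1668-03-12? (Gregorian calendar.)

July 24, 1659

−366 (one year; includes Feb 29, 1668) → Mar 12, 1667 (2788 left).
−365 (one year) → Mar 12, 1666 (2423 left).
−365 (one year) → Mar 12, 1665 (2058 left).
−365 (one year) → Mar 12, 1664 (1693 left).
−366 (one year; includes Feb 29, 1664) → Mar 12, 1663 (1327 left).
−365 (one year) → Mar 12, 1662 (962 left).
−365 (one year) → Mar 12, 1661 (597 left).
−365 (one year) → Mar 12, 1660 (232 left).
−12 → Feb 29, 1660 (end of Feb, 29 days; 220 left).
−29 → Jan 31, 1660 (end of Jan, 31 days; 191 left).
−31 → Dec 31, 1659 (end of Dec, 31 days; 160 left).
−31 → Nov 30, 1659 (end of Nov, 30 days; 129 left).
−30 → Oct 31, 1659 (end of Oct, 31 days; 99 left).
−31 → Sep 30, 1659 (end of Sep, 30 days; 68 left).
−30 → Aug 31, 1659 (end of Aug, 31 days; 38 left).
−31 → Jul 31, 1659 (end of Jul, 31 days; 7 left).
−7 → Jul 24, 1659.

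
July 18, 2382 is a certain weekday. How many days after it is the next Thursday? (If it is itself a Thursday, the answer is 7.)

4

Jul 18, 2382 is a Sunday.
From Sunday to the next Thursday is 4 days.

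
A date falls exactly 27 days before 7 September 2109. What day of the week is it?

Sep 7, 2109 is a Saturday.
27 mod 7 = 6, so 27 days before a Saturday is Saturday − 6 = Sunday.

Sunday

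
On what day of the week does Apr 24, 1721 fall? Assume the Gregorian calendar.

Thursday

Doomsday rule: the anchor day for the 1700s is Sunday. For year 21: 21÷12 = 1 r 9, and 9÷4 = 2, so 1+9+2 = 12.
Sunday + 12 ≡ Friday — that's 1721's doomsday.
In April the doomsday date is Apr 4.
Apr 24 is 20 days after Apr 4; 20 mod 7 = 6, so Friday + 6 = Thursday.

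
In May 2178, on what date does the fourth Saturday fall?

May 23, 2178

May 1, 2178 is a Friday.
The first Saturday is therefore May 2 (1 days later).
The fourth Saturday is 2 + 3×7 = May 23.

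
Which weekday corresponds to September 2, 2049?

January 1, 2049 is a Friday.
Jan 1, 2049 → Feb 1, 2049: 31 days (January has 31).
Feb 1, 2049 → Mar 1, 2049: 28 days (February has 28).
Mar 1, 2049 → Apr 1, 2049: 31 days (March has 31).
Apr 1, 2049 → May 1, 2049: 30 days (April has 30).
May 1, 2049 → Jun 1, 2049: 31 days (May has 31).
Jun 1, 2049 → Jul 1, 2049: 30 days (June has 30).
Jul 1, 2049 → Aug 1, 2049: 31 days (July has 31).
Aug 1, 2049 → Sep 1, 2049: 31 days (August has 31).
Sep 1, 2049 → Sep 2, 2049: 1 days.
Total: 244 days.
244 mod 7 = 6, so Friday + 6 = Thursday.

Thursday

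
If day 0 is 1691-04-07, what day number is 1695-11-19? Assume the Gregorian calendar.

1687

Apr 7, 1691 → Apr 7, 1692: 366 days (Feb 29, 1692 is in that span).
Apr 7, 1692 → Apr 7, 1693: 365 days.
Apr 7, 1693 → Apr 7, 1694: 365 days.
Apr 7, 1694 → Apr 7, 1695: 365 days.
Apr 7, 1695 → May 7, 1695: 30 days (April has 30).
May 7, 1695 → Jun 7, 1695: 31 days (May has 31).
Jun 7, 1695 → Jul 7, 1695: 30 days (June has 30).
Jul 7, 1695 → Aug 7, 1695: 31 days (July has 31).
Aug 7, 1695 → Sep 7, 1695: 31 days (August has 31).
Sep 7, 1695 → Oct 7, 1695: 30 days (September has 30).
Oct 7, 1695 → Nov 7, 1695: 31 days (October has 31).
Nov 7, 1695 → Nov 19, 1695: 12 days.
Total: 1687 days.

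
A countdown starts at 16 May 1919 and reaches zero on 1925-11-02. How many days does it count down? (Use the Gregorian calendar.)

May 16, 1919 → May 16, 1920: 366 days (Feb 29, 1920 is in that span).
May 16, 1920 → May 16, 1921: 365 days.
May 16, 1921 → May 16, 1922: 365 days.
May 16, 1922 → May 16, 1923: 365 days.
May 16, 1923 → May 16, 1924: 366 days (Feb 29, 1924 is in that span).
May 16, 1924 → May 16, 1925: 365 days.
May 16, 1925 → Jun 16, 1925: 31 days (May has 31).
Jun 16, 1925 → Jul 16, 1925: 30 days (June has 30).
Jul 16, 1925 → Aug 16, 1925: 31 days (July has 31).
Aug 16, 1925 → Sep 16, 1925: 31 days (August has 31).
Sep 16, 1925 → Oct 16, 1925: 30 days (September has 30).
Oct 16, 1925 → Nov 2, 1925: 17 days.
Total: 2362 days.

2362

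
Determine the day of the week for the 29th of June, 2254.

Thursday

Doomsday rule: the anchor day for the 2200s is Friday. For year 54: 54÷12 = 4 r 6, and 6÷4 = 1, so 4+6+1 = 11.
Friday + 11 ≡ Tuesday — that's 2254's doomsday.
In June the doomsday date is Jun 6.
Jun 29 is 23 days after Jun 6; 23 mod 7 = 2, so Tuesday + 2 = Thursday.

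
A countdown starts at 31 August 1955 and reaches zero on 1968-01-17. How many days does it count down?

Aug 31, 1955 → Aug 31, 1956: 366 days (Feb 29, 1956 is in that span).
Aug 31, 1956 → Aug 31, 1957: 365 days.
Aug 31, 1957 → Aug 31, 1958: 365 days.
Aug 31, 1958 → Aug 31, 1959: 365 days.
Aug 31, 1959 → Aug 31, 1960: 366 days (Feb 29, 1960 is in that span).
Aug 31, 1960 → Aug 31, 1961: 365 days.
Aug 31, 1961 → Aug 31, 1962: 365 days.
Aug 31, 1962 → Aug 31, 1963: 365 days.
Aug 31, 1963 → Aug 31, 1964: 366 days (Feb 29, 1964 is in that span).
Aug 31, 1964 → Aug 31, 1965: 365 days.
Aug 31, 1965 → Aug 31, 1966: 365 days.
Aug 31, 1966 → Aug 31, 1967: 365 days.
Aug 31, 1967 → Sep 30, 1967: 30 days (August has 31).
Sep 30, 1967 → Oct 30, 1967: 30 days (September has 30).
Oct 30, 1967 → Nov 30, 1967: 31 days (October has 31).
Nov 30, 1967 → Dec 30, 1967: 30 days (November has 30).
Dec 30, 1967 → Jan 17, 1968: 18 days.
Total: 4522 days.

4522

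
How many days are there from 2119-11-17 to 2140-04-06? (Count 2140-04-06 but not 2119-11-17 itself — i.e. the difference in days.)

7446

Nov 17, 2119 → Nov 17, 2120: 366 days (Feb 29, 2120 is in that span).
Nov 17, 2120 → Nov 17, 2121: 365 days.
Nov 17, 2121 → Nov 17, 2122: 365 days.
Nov 17, 2122 → Nov 17, 2123: 365 days.
Nov 17, 2123 → Nov 17, 2124: 366 days (Feb 29, 2124 is in that span).
Nov 17, 2124 → Nov 17, 2125: 365 days.
Nov 17, 2125 → Nov 17, 2126: 365 days.
Nov 17, 2126 → Nov 17, 2127: 365 days.
Nov 17, 2127 → Nov 17, 2128: 366 days (Feb 29, 2128 is in that span).
Nov 17, 2128 → Nov 17, 2129: 365 days.
Nov 17, 2129 → Nov 17, 2130: 365 days.
Nov 17, 2130 → Nov 17, 2131: 365 days.
Nov 17, 2131 → Nov 17, 2132: 366 days (Feb 29, 2132 is in that span).
Nov 17, 2132 → Nov 17, 2133: 365 days.
Nov 17, 2133 → Nov 17, 2134: 365 days.
Nov 17, 2134 → Nov 17, 2135: 365 days.
Nov 17, 2135 → Nov 17, 2136: 366 days (Feb 29, 2136 is in that span).
Nov 17, 2136 → Nov 17, 2137: 365 days.
Nov 17, 2137 → Nov 17, 2138: 365 days.
Nov 17, 2138 → Nov 17, 2139: 365 days.
Nov 17, 2139 → Dec 17, 2139: 30 days (November has 30).
Dec 17, 2139 → Jan 17, 2140: 31 days (December has 31).
Jan 17, 2140 → Feb 17, 2140: 31 days (January has 31).
Feb 17, 2140 → Mar 17, 2140: 29 days (February has 29).
Mar 17, 2140 → Apr 6, 2140: 20 days.
Total: 7446 days.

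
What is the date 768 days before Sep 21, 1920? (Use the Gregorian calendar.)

−366 (one year; includes Feb 29, 1920) → Sep 21, 1919 (402 left).
−365 (one year) → Sep 21, 1918 (37 left).
−21 → Aug 31, 1918 (end of Aug, 31 days; 16 left).
−16 → Aug 15, 1918.

August 15, 1918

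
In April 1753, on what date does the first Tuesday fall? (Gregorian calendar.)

April 3, 1753

April 1, 1753 is a Sunday.
The first Tuesday is therefore April 3 (2 days later).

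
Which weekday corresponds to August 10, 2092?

Sunday

Doomsday rule: the anchor day for the 2000s is Tuesday. For year 92: 92÷12 = 7 r 8, and 8÷4 = 2, so 7+8+2 = 17.
Tuesday + 17 ≡ Friday — that's 2092's doomsday.
In August the doomsday date is Aug 8.
Aug 10 is 2 days after Aug 8; 2 mod 7 = 2, so Friday + 2 = Sunday.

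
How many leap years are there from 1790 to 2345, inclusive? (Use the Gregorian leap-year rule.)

Multiples of 4 in [1790,2345]: 139.
Of those, multiples of 100: 6 (not leap unless ÷400).
Multiples of 400: 1.
Leap years = 139 − 6 + 1 = 134.

134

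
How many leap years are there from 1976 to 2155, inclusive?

Multiples of 4 in [1976,2155]: 45.
Of those, multiples of 100: 2 (not leap unless ÷400).
Multiples of 400: 1.
Leap years = 45 − 2 + 1 = 44.

44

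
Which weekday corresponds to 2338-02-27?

Doomsday rule: the anchor day for the 2300s is Wednesday. For year 38: 38÷12 = 3 r 2, and 2÷4 = 0, so 3+2+0 = 5.
Wednesday + 5 ≡ Monday — that's 2338's doomsday.
In February the doomsday date is Feb 28 (2338 is not a leap year).
Feb 27 is 1 day before Feb 28; 1 mod 7 = 1, so Monday − 1 = Sunday.

Sunday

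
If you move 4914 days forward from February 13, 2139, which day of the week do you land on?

Friday

First find the weekday of Feb 13, 2139. Doomsday rule: the anchor day for the 2100s is Sunday. For year 39: 39÷12 = 3 r 3, and 3÷4 = 0, so 3+3+0 = 6.
Sunday + 6 ≡ Saturday — that's 2139's doomsday.
In February the doomsday date is Feb 28 (2139 is not a leap year).
Feb 13 is 15 days before Feb 28; 15 mod 7 = 1, so Saturday − 1 = Friday.
4914 mod 7 = 0, so 4914 days after a Friday is Friday + 0 = Friday.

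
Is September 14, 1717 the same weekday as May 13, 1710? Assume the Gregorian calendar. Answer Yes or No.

From May 13, 1710 to Sep 14, 1717 is 2681 days.
2681 mod 7 = 0, so they are the same weekday.
(May 13, 1710 is a Tuesday; Sep 14, 1717 is a Tuesday.)

Yes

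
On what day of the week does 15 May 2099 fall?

Friday

January 1, 2099 is a Thursday.
Jan 1, 2099 → Feb 1, 2099: 31 days (January has 31).
Feb 1, 2099 → Mar 1, 2099: 28 days (February has 28).
Mar 1, 2099 → Apr 1, 2099: 31 days (March has 31).
Apr 1, 2099 → May 1, 2099: 30 days (April has 30).
May 1, 2099 → May 15, 2099: 14 days.
Total: 134 days.
134 mod 7 = 1, so Thursday + 1 = Friday.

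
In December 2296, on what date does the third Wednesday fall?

December 1, 2296 is a Tuesday.
The first Wednesday is therefore December 2 (1 days later).
The third Wednesday is 2 + 2×7 = December 16.

December 16, 2296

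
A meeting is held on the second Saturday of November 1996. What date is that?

November 9, 1996

November 1, 1996 is a Friday.
The first Saturday is therefore November 2 (1 days later).
The second Saturday is 2 + 1×7 = November 9.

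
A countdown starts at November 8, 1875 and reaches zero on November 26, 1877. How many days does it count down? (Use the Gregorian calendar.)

749

Nov 8, 1875 → Nov 8, 1876: 366 days (Feb 29, 1876 is in that span).
Nov 8, 1876 → Dec 8, 1876: 30 days (November has 30).
Dec 8, 1876 → Jan 8, 1877: 31 days (December has 31).
Jan 8, 1877 → Feb 8, 1877: 31 days (January has 31).
Feb 8, 1877 → Mar 8, 1877: 28 days (February has 28).
Mar 8, 1877 → Apr 8, 1877: 31 days (March has 31).
Apr 8, 1877 → May 8, 1877: 30 days (April has 30).
May 8, 1877 → Jun 8, 1877: 31 days (May has 31).
Jun 8, 1877 → Jul 8, 1877: 30 days (June has 30).
Jul 8, 1877 → Aug 8, 1877: 31 days (July has 31).
Aug 8, 1877 → Sep 8, 1877: 31 days (August has 31).
Sep 8, 1877 → Oct 8, 1877: 30 days (September has 30).
Oct 8, 1877 → Nov 8, 1877: 31 days (October has 31).
Nov 8, 1877 → Nov 26, 1877: 18 days.
Total: 749 days.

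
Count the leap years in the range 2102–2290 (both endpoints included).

46

Multiples of 4 in [2102,2290]: 47.
Of those, multiples of 100: 1 (not leap unless ÷400).
Multiples of 400: 0.
Leap years = 47 − 1 + 0 = 46.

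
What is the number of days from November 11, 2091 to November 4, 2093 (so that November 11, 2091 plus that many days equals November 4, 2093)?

724

Nov 11, 2091 → Nov 11, 2092: 366 days (Feb 29, 2092 is in that span).
Nov 11, 2092 → Dec 11, 2092: 30 days (November has 30).
Dec 11, 2092 → Jan 11, 2093: 31 days (December has 31).
Jan 11, 2093 → Feb 11, 2093: 31 days (January has 31).
Feb 11, 2093 → Mar 11, 2093: 28 days (February has 28).
Mar 11, 2093 → Apr 11, 2093: 31 days (March has 31).
Apr 11, 2093 → May 11, 2093: 30 days (April has 30).
May 11, 2093 → Jun 11, 2093: 31 days (May has 31).
Jun 11, 2093 → Jul 11, 2093: 30 days (June has 30).
Jul 11, 2093 → Aug 11, 2093: 31 days (July has 31).
Aug 11, 2093 → Sep 11, 2093: 31 days (August has 31).
Sep 11, 2093 → Oct 11, 2093: 30 days (September has 30).
Oct 11, 2093 → Nov 4, 2093: 24 days.
Total: 724 days.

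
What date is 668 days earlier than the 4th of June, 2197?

−365 (one year) → Jun 4, 2196 (303 left).
−4 → May 31, 2196 (end of May, 31 days; 299 left).
−31 → Apr 30, 2196 (end of Apr, 30 days; 268 left).
−30 → Mar 31, 2196 (end of Mar, 31 days; 238 left).
−31 → Feb 29, 2196 (end of Feb, 29 days; 207 left).
−29 → Jan 31, 2196 (end of Jan, 31 days; 178 left).
−31 → Dec 31, 2195 (end of Dec, 31 days; 147 left).
−31 → Nov 30, 2195 (end of Nov, 30 days; 116 left).
−30 → Oct 31, 2195 (end of Oct, 31 days; 86 left).
−31 → Sep 30, 2195 (end of Sep, 30 days; 55 left).
−30 → Aug 31, 2195 (end of Aug, 31 days; 25 left).
−25 → Aug 6, 2195.

August 6, 2195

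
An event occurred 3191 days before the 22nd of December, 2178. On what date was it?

March 28, 2170

−365 (one year) → Dec 22, 2177 (2826 left).
−365 (one year) → Dec 22, 2176 (2461 left).
−366 (one year; includes Feb 29, 2176) → Dec 22, 2175 (2095 left).
−365 (one year) → Dec 22, 2174 (1730 left).
−365 (one year) → Dec 22, 2173 (1365 left).
−365 (one year) → Dec 22, 2172 (1000 left).
−366 (one year; includes Feb 29, 2172) → Dec 22, 2171 (634 left).
−365 (one year) → Dec 22, 2170 (269 left).
−22 → Nov 30, 2170 (end of Nov, 30 days; 247 left).
−30 → Oct 31, 2170 (end of Oct, 31 days; 217 left).
−31 → Sep 30, 2170 (end of Sep, 30 days; 186 left).
−30 → Aug 31, 2170 (end of Aug, 31 days; 156 left).
−31 → Jul 31, 2170 (end of Jul, 31 days; 125 left).
−31 → Jun 30, 2170 (end of Jun, 30 days; 94 left).
−30 → May 31, 2170 (end of May, 31 days; 64 left).
−31 → Apr 30, 2170 (end of Apr, 30 days; 33 left).
−30 → Mar 31, 2170 (end of Mar, 31 days; 3 left).
−3 → Mar 28, 2170.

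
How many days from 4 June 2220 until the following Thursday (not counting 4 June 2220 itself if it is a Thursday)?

4

Jun 4, 2220 is a Sunday.
From Sunday to the next Thursday is 4 days.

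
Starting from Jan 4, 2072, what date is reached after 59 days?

March 3, 2072

Jan has 31 days: +28 → Feb 1, 2072 (31 left).
Feb has 29 days: +29 → Mar 1, 2072 (2 left).
+2 → Mar 3, 2072.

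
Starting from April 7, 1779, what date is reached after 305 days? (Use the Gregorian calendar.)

Apr has 30 days: +24 → May 1, 1779 (281 left).
May has 31 days: +31 → Jun 1, 1779 (250 left).
Jun has 30 days: +30 → Jul 1, 1779 (220 left).
Jul has 31 days: +31 → Aug 1, 1779 (189 left).
Aug has 31 days: +31 → Sep 1, 1779 (158 left).
Sep has 30 days: +30 → Oct 1, 1779 (128 left).
Oct has 31 days: +31 → Nov 1, 1779 (97 left).
Nov has 30 days: +30 → Dec 1, 1779 (67 left).
Dec has 31 days: +31 → Jan 1, 1780 (36 left).
Jan has 31 days: +31 → Feb 1, 1780 (5 left).
+5 → Feb 6, 1780.

February 6, 1780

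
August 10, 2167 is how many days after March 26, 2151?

Mar 26, 2151 → Mar 26, 2152: 366 days (Feb 29, 2152 is in that span).
Mar 26, 2152 → Mar 26, 2153: 365 days.
Mar 26, 2153 → Mar 26, 2154: 365 days.
Mar 26, 2154 → Mar 26, 2155: 365 days.
Mar 26, 2155 → Mar 26, 2156: 366 days (Feb 29, 2156 is in that span).
Mar 26, 2156 → Mar 26, 2157: 365 days.
Mar 26, 2157 → Mar 26, 2158: 365 days.
Mar 26, 2158 → Mar 26, 2159: 365 days.
Mar 26, 2159 → Mar 26, 2160: 366 days (Feb 29, 2160 is in that span).
Mar 26, 2160 → Mar 26, 2161: 365 days.
Mar 26, 2161 → Mar 26, 2162: 365 days.
Mar 26, 2162 → Mar 26, 2163: 365 days.
Mar 26, 2163 → Mar 26, 2164: 366 days (Feb 29, 2164 is in that span).
Mar 26, 2164 → Mar 26, 2165: 365 days.
Mar 26, 2165 → Mar 26, 2166: 365 days.
Mar 26, 2166 → Mar 26, 2167: 365 days.
Mar 26, 2167 → Apr 26, 2167: 31 days (March has 31).
Apr 26, 2167 → May 26, 2167: 30 days (April has 30).
May 26, 2167 → Jun 26, 2167: 31 days (May has 31).
Jun 26, 2167 → Jul 26, 2167: 30 days (June has 30).
Jul 26, 2167 → Aug 10, 2167: 15 days.
Total: 5981 days.

5981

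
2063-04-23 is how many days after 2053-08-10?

3543

Aug 10, 2053 → Aug 10, 2054: 365 days.
Aug 10, 2054 → Aug 10, 2055: 365 days.
Aug 10, 2055 → Aug 10, 2056: 366 days (Feb 29, 2056 is in that span).
Aug 10, 2056 → Aug 10, 2057: 365 days.
Aug 10, 2057 → Aug 10, 2058: 365 days.
Aug 10, 2058 → Aug 10, 2059: 365 days.
Aug 10, 2059 → Aug 10, 2060: 366 days (Feb 29, 2060 is in that span).
Aug 10, 2060 → Aug 10, 2061: 365 days.
Aug 10, 2061 → Aug 10, 2062: 365 days.
Aug 10, 2062 → Sep 10, 2062: 31 days (August has 31).
Sep 10, 2062 → Oct 10, 2062: 30 days (September has 30).
Oct 10, 2062 → Nov 10, 2062: 31 days (October has 31).
Nov 10, 2062 → Dec 10, 2062: 30 days (November has 30).
Dec 10, 2062 → Jan 10, 2063: 31 days (December has 31).
Jan 10, 2063 → Feb 10, 2063: 31 days (January has 31).
Feb 10, 2063 → Mar 10, 2063: 28 days (February has 28).
Mar 10, 2063 → Apr 10, 2063: 31 days (March has 31).
Apr 10, 2063 → Apr 23, 2063: 13 days.
Total: 3543 days.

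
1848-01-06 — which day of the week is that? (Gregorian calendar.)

Doomsday rule: the anchor day for the 1800s is Friday. For year 48: 48÷12 = 4 r 0, and 0÷4 = 0, so 4+0+0 = 4.
Friday + 4 ≡ Tuesday — that's 1848's doomsday.
In January the doomsday date is Jan 4 (1848 is a leap year (divisible by 4)).
Jan 6 is 2 days after Jan 4; 2 mod 7 = 2, so Tuesday + 2 = Thursday.

Thursday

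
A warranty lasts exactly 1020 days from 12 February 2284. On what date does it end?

November 28, 2286

+366 (one year; includes Feb 29, 2284) → Feb 12, 2285 (654 left).
+365 (one year) → Feb 12, 2286 (289 left).
Feb has 28 days: +17 → Mar 1, 2286 (272 left).
Mar has 31 days: +31 → Apr 1, 2286 (241 left).
Apr has 30 days: +30 → May 1, 2286 (211 left).
May has 31 days: +31 → Jun 1, 2286 (180 left).
Jun has 30 days: +30 → Jul 1, 2286 (150 left).
Jul has 31 days: +31 → Aug 1, 2286 (119 left).
Aug has 31 days: +31 → Sep 1, 2286 (88 left).
Sep has 30 days: +30 → Oct 1, 2286 (58 left).
Oct has 31 days: +31 → Nov 1, 2286 (27 left).
+27 → Nov 28, 2286.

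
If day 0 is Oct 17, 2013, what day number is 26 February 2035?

Oct 17, 2013 → Oct 17, 2014: 365 days.
Oct 17, 2014 → Oct 17, 2015: 365 days.
Oct 17, 2015 → Oct 17, 2016: 366 days (Feb 29, 2016 is in that span).
Oct 17, 2016 → Oct 17, 2017: 365 days.
Oct 17, 2017 → Oct 17, 2018: 365 days.
Oct 17, 2018 → Oct 17, 2019: 365 days.
Oct 17, 2019 → Oct 17, 2020: 366 days (Feb 29, 2020 is in that span).
Oct 17, 2020 → Oct 17, 2021: 365 days.
Oct 17, 2021 → Oct 17, 2022: 365 days.
Oct 17, 2022 → Oct 17, 2023: 365 days.
Oct 17, 2023 → Oct 17, 2024: 366 days (Feb 29, 2024 is in that span).
Oct 17, 2024 → Oct 17, 2025: 365 days.
Oct 17, 2025 → Oct 17, 2026: 365 days.
Oct 17, 2026 → Oct 17, 2027: 365 days.
Oct 17, 2027 → Oct 17, 2028: 366 days (Feb 29, 2028 is in that span).
Oct 17, 2028 → Oct 17, 2029: 365 days.
Oct 17, 2029 → Oct 17, 2030: 365 days.
Oct 17, 2030 → Oct 17, 2031: 365 days.
Oct 17, 2031 → Oct 17, 2032: 366 days (Feb 29, 2032 is in that span).
Oct 17, 2032 → Oct 17, 2033: 365 days.
Oct 17, 2033 → Oct 17, 2034: 365 days.
Oct 17, 2034 → Nov 17, 2034: 31 days (October has 31).
Nov 17, 2034 → Dec 17, 2034: 30 days (November has 30).
Dec 17, 2034 → Jan 17, 2035: 31 days (December has 31).
Jan 17, 2035 → Feb 17, 2035: 31 days (January has 31).
Feb 17, 2035 → Feb 26, 2035: 9 days.
Total: 7802 days.

7802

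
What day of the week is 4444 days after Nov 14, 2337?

Saturday

First find the weekday of Nov 14, 2337. Doomsday rule: the anchor day for the 2300s is Wednesday. For year 37: 37÷12 = 3 r 1, and 1÷4 = 0, so 3+1+0 = 4.
Wednesday + 4 ≡ Sunday — that's 2337's doomsday.
In November the doomsday date is Nov 7.
Nov 14 is 7 days after Nov 7; 7 mod 7 = 0, so Sunday + 0 = Sunday.
4444 mod 7 = 6, so 4444 days after a Sunday is Sunday + 6 = Saturday.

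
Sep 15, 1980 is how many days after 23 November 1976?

1392

Nov 23, 1976 → Nov 23, 1977: 365 days.
Nov 23, 1977 → Nov 23, 1978: 365 days.
Nov 23, 1978 → Nov 23, 1979: 365 days.
Nov 23, 1979 → Dec 23, 1979: 30 days (November has 30).
Dec 23, 1979 → Jan 23, 1980: 31 days (December has 31).
Jan 23, 1980 → Feb 23, 1980: 31 days (January has 31).
Feb 23, 1980 → Mar 23, 1980: 29 days (February has 29).
Mar 23, 1980 → Apr 23, 1980: 31 days (March has 31).
Apr 23, 1980 → May 23, 1980: 30 days (April has 30).
May 23, 1980 → Jun 23, 1980: 31 days (May has 31).
Jun 23, 1980 → Jul 23, 1980: 30 days (June has 30).
Jul 23, 1980 → Aug 23, 1980: 31 days (July has 31).
Aug 23, 1980 → Sep 15, 1980: 23 days.
Total: 1392 days.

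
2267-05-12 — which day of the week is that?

Doomsday rule: the anchor day for the 2200s is Friday. For year 67: 67÷12 = 5 r 7, and 7÷4 = 1, so 5+7+1 = 13.
Friday + 13 ≡ Thursday — that's 2267's doomsday.
In May the doomsday date is May 9.
May 12 is 3 days after May 9; 3 mod 7 = 3, so Thursday + 3 = Sunday.

Sunday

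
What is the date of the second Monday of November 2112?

November 1, 2112 is a Tuesday.
The first Monday is therefore November 7 (6 days later).
The second Monday is 7 + 1×7 = November 14.

November 14, 2112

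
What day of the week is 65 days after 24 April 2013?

First find the weekday of Apr 24, 2013. Doomsday rule: the anchor day for the 2000s is Tuesday. For year 13: 13÷12 = 1 r 1, and 1÷4 = 0, so 1+1+0 = 2.
Tuesday + 2 ≡ Thursday — that's 2013's doomsday.
In April the doomsday date is Apr 4.
Apr 24 is 20 days after Apr 4; 20 mod 7 = 6, so Thursday + 6 = Wednesday.
65 mod 7 = 2, so 65 days after a Wednesday is Wednesday + 2 = Friday.

Friday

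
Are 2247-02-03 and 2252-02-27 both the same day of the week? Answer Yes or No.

No

From Feb 3, 2247 to Feb 27, 2252 is 1850 days.
1850 mod 7 = 2, so they are different weekdays.
(Feb 3, 2247 is a Wednesday; Feb 27, 2252 is a Friday.)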